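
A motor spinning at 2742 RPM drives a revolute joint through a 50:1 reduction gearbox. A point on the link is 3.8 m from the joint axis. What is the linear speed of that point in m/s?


omega_motor = 2742 * 2*pi/60 = 287.1416 rad/s
omega_joint = omega_motor / 50 = 5.7428 rad/s
v = omega_joint * r = 5.7428 * 3.8
= 21.8228 m/s


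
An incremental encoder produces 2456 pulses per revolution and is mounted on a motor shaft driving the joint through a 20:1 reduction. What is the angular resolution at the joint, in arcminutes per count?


counts per rev = 2456
effective counts at joint = 2456 * 20 = 49120
resolution = 360*60 / 49120
= 0.4397 arcmin/count


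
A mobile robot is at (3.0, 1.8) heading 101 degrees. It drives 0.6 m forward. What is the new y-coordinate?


y_new = y0 + d*sin(theta)
= 1.8 + 0.6*sin(101)
= 1.8 + 0.589
= 2.389


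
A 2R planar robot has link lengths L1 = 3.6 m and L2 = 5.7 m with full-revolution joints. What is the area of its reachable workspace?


r_max = L1 + L2 = 9.3 m
r_min = |L1 - L2| = 2.1 m
Area = pi*(r_max^2 - r_min^2)
= pi*(86.49 - 4.41)
= pi * 82.08
= 257.8619 m^2


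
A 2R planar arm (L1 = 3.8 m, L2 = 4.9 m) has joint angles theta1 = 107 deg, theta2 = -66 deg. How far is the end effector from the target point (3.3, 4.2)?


End effector via forward kinematics:
x = L1*cos(t1) + L2*cos(t1+t2) = 2.5871
y = L1*sin(t1) + L2*sin(t1+t2) = 6.8486
Distance to target:
d = sqrt((3.3 - 2.5871)^2 + (4.2 - 6.8486)^2)
= sqrt(0.5083 + 7.0153)
= 2.7429 m


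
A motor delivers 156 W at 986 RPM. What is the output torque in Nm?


omega = 986 * 2*pi/60 = 103.2537 rad/s
tau = P / omega = 156 / 103.2537
= 1.5108 Nm


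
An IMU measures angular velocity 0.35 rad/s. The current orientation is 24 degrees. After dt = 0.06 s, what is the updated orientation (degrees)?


delta_theta = w * dt = 0.35 * 0.06 = 0.021 rad
= 1.2032 deg
theta_new = 24 + 1.2032 = 25.2032 deg


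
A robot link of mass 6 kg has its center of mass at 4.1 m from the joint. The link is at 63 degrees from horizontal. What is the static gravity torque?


tau = m*g*L*cos(angle)
= 6 * 9.81 * 4.1 * cos(63 deg)
= 6 * 9.81 * 4.1 * 0.454
= 109.5597 Nm


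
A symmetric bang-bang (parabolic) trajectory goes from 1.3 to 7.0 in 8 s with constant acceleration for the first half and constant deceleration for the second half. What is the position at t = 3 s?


Symmetric rest-to-rest: each phase covers (pf-p0)/2 in time T/2. 0.5*a*(T/2)^2 = (pf-p0)/2 => a = 4*(pf-p0)/T^2
a = 4*(7.0-1.3)/8^2 = 0.3563
t = 3 is in the acceleration phase (t <= T/2).
p = p0 + 0.5*a*t^2 = 1.3 + 0.5*0.3563*3^2
= 2.9031


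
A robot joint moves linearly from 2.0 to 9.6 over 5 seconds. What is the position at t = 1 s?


s = t/T = 1/5 = 0.2
p(t) = p0 + (pf-p0)*s
= 2.0 + (9.6 - 2.0) * 0.2
= 3.52


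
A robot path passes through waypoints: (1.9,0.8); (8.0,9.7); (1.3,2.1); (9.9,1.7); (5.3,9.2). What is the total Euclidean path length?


Segment lengths:
  seg1 = sqrt((6.1)^2 + (8.9)^2) = 10.7898
  seg2 = sqrt((-6.7)^2 + (-7.6)^2) = 10.1316
  seg3 = sqrt((8.6)^2 + (-0.4)^2) = 8.6093
  seg4 = sqrt((-4.6)^2 + (7.5)^2) = 8.7983
Total = 38.329


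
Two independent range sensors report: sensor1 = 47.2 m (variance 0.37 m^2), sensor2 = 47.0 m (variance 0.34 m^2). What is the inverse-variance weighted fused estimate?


w1 = (1/var1) / (1/var1 + 1/var2)
   = 2.7027 / (2.7027 + 2.9412) = 0.4789
w2 = 1 - w1 = 0.5211
fused = w1*s1 + w2*s2 = 22.6028 + 24.493
= 47.0958 m


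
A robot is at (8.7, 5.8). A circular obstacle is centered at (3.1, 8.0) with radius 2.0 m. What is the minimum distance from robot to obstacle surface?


center_dist = sqrt((8.7-3.1)^2 + (5.8-8.0)^2)
= sqrt(31.36 + 4.84)
= 6.0166
min_dist = center_dist - radius = 6.0166 - 2.0 = 4.0166 m


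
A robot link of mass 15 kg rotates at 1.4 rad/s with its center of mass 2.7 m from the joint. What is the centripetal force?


F = m * omega^2 * r
= 15 * 1.4^2 * 2.7
= 15 * 1.96 * 2.7
= 79.38 N


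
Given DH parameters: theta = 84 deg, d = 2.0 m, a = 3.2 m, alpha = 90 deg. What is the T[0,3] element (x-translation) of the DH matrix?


T[0,3] = a * cos(theta)
= 3.2 * cos(84 deg)
= 3.2 * 0.1045
= 0.3345


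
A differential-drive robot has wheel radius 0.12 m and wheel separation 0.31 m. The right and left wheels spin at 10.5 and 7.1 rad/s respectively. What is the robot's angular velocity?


vR = r*wR = 0.12*10.5 = 1.26 m/s
vL = r*wL = 0.12*7.1 = 0.852 m/s
v = (vR+vL)/2 = 1.056 m/s
omega = (vR-vL)/L = 1.3161 rad/s
angular velocity = 1.3161 rad/s


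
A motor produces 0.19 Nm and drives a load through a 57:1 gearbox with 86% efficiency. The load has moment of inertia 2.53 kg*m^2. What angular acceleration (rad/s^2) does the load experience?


tau_out = tau_motor * N * eta
= 0.19 * 57 * 0.86 = 9.3138 Nm
alpha = tau_out / I = 9.3138 / 2.53
= 3.6813 rad/s^2


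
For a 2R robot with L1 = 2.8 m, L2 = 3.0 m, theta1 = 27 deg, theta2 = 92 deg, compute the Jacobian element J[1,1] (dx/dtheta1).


J[1,1] = -L1*sin(t1) - L2*sin(t1+t2)
= -2.8*sin(27) - 3.0*sin(119)
= -3.895


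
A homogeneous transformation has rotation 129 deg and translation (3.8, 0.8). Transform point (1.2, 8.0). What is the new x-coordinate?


x' = cos(theta)*px - sin(theta)*py + tx
= -0.6293*1.2 - 0.7771*8.0 + 3.8
= -3.1724


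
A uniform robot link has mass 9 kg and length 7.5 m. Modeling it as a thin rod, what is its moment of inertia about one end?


I = (1/3) * m * L^2
= (1/3) * 9 * 7.5^2
= 0.333333 * 9 * 56.25
= 168.75 kg*m^2


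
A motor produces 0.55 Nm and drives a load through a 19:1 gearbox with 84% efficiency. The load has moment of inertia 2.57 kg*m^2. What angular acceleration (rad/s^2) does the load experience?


tau_out = tau_motor * N * eta
= 0.55 * 19 * 0.84 = 8.778 Nm
alpha = tau_out / I = 8.778 / 2.57
= 3.4156 rad/s^2


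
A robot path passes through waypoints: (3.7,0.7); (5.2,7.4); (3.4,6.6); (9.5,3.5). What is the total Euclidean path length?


Segment lengths:
  seg1 = sqrt((1.5)^2 + (6.7)^2) = 6.8659
  seg2 = sqrt((-1.8)^2 + (-0.8)^2) = 1.9698
  seg3 = sqrt((6.1)^2 + (-3.1)^2) = 6.8425
Total = 15.6781


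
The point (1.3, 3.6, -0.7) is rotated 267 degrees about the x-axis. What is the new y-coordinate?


Rotation about x-axis: y' = y*cos(theta) - z*sin(theta)
= 3.6 * -0.0523 - -0.7 * -0.9986
= -0.8875


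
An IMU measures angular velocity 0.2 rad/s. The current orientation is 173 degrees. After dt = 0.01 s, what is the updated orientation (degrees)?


delta_theta = w * dt = 0.2 * 0.01 = 0.002 rad
= 0.1146 deg
theta_new = 173 + 0.1146 = 173.1146 deg


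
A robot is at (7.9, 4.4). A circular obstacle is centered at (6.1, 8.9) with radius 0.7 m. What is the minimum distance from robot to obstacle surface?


center_dist = sqrt((7.9-6.1)^2 + (4.4-8.9)^2)
= sqrt(3.24 + 20.25)
= 4.8466
min_dist = center_dist - radius = 4.8466 - 0.7 = 4.1466 m


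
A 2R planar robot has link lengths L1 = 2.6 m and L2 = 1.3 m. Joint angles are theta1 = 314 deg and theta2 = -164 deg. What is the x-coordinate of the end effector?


Convert angles to radians: theta1 = 5.4803, theta2 = -2.8623
x = L1*cos(theta1) + L2*cos(theta1+theta2)
x = 1.8061 + -1.1258
x = 0.6803


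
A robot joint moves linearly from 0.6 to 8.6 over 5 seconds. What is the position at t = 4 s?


s = t/T = 4/5 = 0.8
p(t) = p0 + (pf-p0)*s
= 0.6 + (8.6 - 0.6) * 0.8
= 7.0


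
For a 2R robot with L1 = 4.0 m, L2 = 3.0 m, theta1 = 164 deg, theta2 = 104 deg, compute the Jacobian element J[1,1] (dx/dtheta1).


J[1,1] = -L1*sin(t1) - L2*sin(t1+t2)
= -4.0*sin(164) - 3.0*sin(268)
= 1.8956


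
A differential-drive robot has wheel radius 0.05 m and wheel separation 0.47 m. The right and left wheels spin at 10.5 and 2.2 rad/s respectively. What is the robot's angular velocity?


vR = r*wR = 0.05*10.5 = 0.525 m/s
vL = r*wL = 0.05*2.2 = 0.11 m/s
v = (vR+vL)/2 = 0.3175 m/s
omega = (vR-vL)/L = 0.883 rad/s
angular velocity = 0.883 rad/s


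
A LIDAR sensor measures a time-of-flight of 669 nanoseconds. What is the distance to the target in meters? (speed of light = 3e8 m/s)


tof = 669 ns = 6.69e-07 s
dist = c * tof / 2
= 3e8 * 6.69e-07 / 2
= 100.35 m


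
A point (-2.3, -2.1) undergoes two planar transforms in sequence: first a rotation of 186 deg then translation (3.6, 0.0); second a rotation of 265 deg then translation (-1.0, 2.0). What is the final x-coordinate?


After transform 1:
x1 = cos(186)*-2.3 - sin(186)*-2.1 + 3.6 = 5.6679
y1 = sin(186)*-2.3 + cos(186)*-2.1 + 0.0 = 2.3289
After transform 2:
x2 = cos(265)*5.6679 - sin(265)*2.3289 + -1.0
= 0.8261


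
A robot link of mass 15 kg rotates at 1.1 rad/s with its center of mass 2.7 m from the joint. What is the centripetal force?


F = m * omega^2 * r
= 15 * 1.1^2 * 2.7
= 15 * 1.21 * 2.7
= 49.005 N


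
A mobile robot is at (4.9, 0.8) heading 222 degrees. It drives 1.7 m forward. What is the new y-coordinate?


y_new = y0 + d*sin(theta)
= 0.8 + 1.7*sin(222)
= 0.8 + -1.1375
= -0.3375


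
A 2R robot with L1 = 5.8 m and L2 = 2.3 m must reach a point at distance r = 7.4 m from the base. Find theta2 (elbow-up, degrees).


cos(theta2) = (r^2 - L1^2 - L2^2) / (2*L1*L2)
cos(theta2) = (54.76 - 33.64 - 5.29) / 26.68
cos(theta2) = 0.593328
theta2 = 53.6064 degrees


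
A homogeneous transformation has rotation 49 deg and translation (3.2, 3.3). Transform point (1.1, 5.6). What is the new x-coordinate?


x' = cos(theta)*px - sin(theta)*py + tx
= 0.6561*1.1 - 0.7547*5.6 + 3.2
= -0.3047


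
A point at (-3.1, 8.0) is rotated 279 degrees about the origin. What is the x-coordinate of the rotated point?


x' = x*cos(theta) - y*sin(theta)
cos(279 deg) = 0.1564, sin(279 deg) = -0.9877
x' = -3.1 * 0.1564 - 8.0 * -0.9877
= -0.4849 - -7.9015
= 7.4166


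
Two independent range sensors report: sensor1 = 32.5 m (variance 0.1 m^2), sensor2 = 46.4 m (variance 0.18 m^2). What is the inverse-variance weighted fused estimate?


w1 = (1/var1) / (1/var1 + 1/var2)
   = 10.0 / (10.0 + 5.5556) = 0.6429
w2 = 1 - w1 = 0.3571
fused = w1*s1 + w2*s2 = 20.8929 + 16.5714
= 37.4643 m


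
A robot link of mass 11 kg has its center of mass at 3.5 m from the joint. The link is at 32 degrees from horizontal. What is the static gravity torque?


tau = m*g*L*cos(angle)
= 11 * 9.81 * 3.5 * cos(32 deg)
= 11 * 9.81 * 3.5 * 0.848
= 320.295 Nm


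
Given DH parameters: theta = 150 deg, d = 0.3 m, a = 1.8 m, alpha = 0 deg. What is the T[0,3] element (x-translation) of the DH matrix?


T[0,3] = a * cos(theta)
= 1.8 * cos(150 deg)
= 1.8 * -0.866
= -1.5588


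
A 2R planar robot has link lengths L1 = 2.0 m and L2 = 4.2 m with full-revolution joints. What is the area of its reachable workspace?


r_max = L1 + L2 = 6.2 m
r_min = |L1 - L2| = 2.2 m
Area = pi*(r_max^2 - r_min^2)
= pi*(38.44 - 4.84)
= pi * 33.6
= 105.5575 m^2


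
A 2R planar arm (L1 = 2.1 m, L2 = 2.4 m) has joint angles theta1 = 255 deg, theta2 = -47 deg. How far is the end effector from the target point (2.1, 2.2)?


End effector via forward kinematics:
x = L1*cos(t1) + L2*cos(t1+t2) = -2.6626
y = L1*sin(t1) + L2*sin(t1+t2) = -3.1552
Distance to target:
d = sqrt((2.1 - -2.6626)^2 + (2.2 - -3.1552)^2)
= sqrt(22.6823 + 28.6779)
= 7.1666 m


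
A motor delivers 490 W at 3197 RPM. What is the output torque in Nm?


omega = 3197 * 2*pi/60 = 334.7891 rad/s
tau = P / omega = 490 / 334.7891
= 1.4636 Nm


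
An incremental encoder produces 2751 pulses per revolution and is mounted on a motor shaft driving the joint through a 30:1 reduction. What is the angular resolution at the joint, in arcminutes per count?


counts per rev = 2751
effective counts at joint = 2751 * 30 = 82530
resolution = 360*60 / 82530
= 0.2617 arcmin/count


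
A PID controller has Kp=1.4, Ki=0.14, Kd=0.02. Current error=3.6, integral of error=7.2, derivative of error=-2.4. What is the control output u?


u = Kp*e + Ki*int(e) + Kd*de/dt
= 1.4*3.6 + 0.14*7.2 + 0.02*(-2.4)
= 5.04 + 1.008 + -0.048
= 6.0


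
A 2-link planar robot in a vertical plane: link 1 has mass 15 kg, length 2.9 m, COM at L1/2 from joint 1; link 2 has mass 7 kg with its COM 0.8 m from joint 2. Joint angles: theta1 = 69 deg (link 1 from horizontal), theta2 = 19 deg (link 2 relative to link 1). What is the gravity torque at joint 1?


Horizontal distance from joint 1 to link-1 COM:
  x_c1 = (L1/2)*cos(t1) = 1.45 * 0.3584 = 0.5196 m
Horizontal distance from joint 1 to link-2 COM:
  x_c2 = L1*cos(t1) + Lc2*cos(t1+t2)
       = 2.9*0.3584 + 0.8*0.0349 = 1.0672 m
tau1 = m1*g*x_c1 + m2*g*x_c2
     = 15*9.81*0.5196 + 7*9.81*1.0672
     = 76.4641 + 73.2837
     = 149.7478 Nm


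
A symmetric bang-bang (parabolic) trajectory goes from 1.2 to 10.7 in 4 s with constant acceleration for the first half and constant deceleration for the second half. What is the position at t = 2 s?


Symmetric rest-to-rest: each phase covers (pf-p0)/2 in time T/2. 0.5*a*(T/2)^2 = (pf-p0)/2 => a = 4*(pf-p0)/T^2
a = 4*(10.7-1.2)/4^2 = 2.375
t = 2 is in the acceleration phase (t <= T/2).
p = p0 + 0.5*a*t^2 = 1.2 + 0.5*2.375*2^2
= 5.95


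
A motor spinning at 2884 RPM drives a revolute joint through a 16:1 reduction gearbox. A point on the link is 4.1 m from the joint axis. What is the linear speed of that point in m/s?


omega_motor = 2884 * 2*pi/60 = 302.0118 rad/s
omega_joint = omega_motor / 16 = 18.8757 rad/s
v = omega_joint * r = 18.8757 * 4.1
= 77.3905 m/s


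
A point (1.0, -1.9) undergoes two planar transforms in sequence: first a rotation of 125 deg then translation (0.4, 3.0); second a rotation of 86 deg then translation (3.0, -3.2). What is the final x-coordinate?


After transform 1:
x1 = cos(125)*1.0 - sin(125)*-1.9 + 0.4 = 1.3828
y1 = sin(125)*1.0 + cos(125)*-1.9 + 3.0 = 4.9089
After transform 2:
x2 = cos(86)*1.3828 - sin(86)*4.9089 + 3.0
= -1.8005


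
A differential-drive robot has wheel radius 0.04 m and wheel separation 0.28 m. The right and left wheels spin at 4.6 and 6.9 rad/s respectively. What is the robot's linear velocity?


vR = r*wR = 0.04*4.6 = 0.184 m/s
vL = r*wL = 0.04*6.9 = 0.276 m/s
v = (vR+vL)/2 = 0.23 m/s
omega = (vR-vL)/L = -0.3286 rad/s
linear velocity = 0.23 m/s


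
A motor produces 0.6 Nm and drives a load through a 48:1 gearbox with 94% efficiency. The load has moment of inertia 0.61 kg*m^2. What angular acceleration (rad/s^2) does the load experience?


tau_out = tau_motor * N * eta
= 0.6 * 48 * 0.94 = 27.072 Nm
alpha = tau_out / I = 27.072 / 0.61
= 44.3803 rad/s^2


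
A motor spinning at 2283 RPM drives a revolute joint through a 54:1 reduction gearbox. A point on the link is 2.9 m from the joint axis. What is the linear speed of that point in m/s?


omega_motor = 2283 * 2*pi/60 = 239.0752 rad/s
omega_joint = omega_motor / 54 = 4.4273 rad/s
v = omega_joint * r = 4.4273 * 2.9
= 12.8392 m/s


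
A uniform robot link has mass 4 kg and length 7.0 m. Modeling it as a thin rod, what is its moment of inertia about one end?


I = (1/3) * m * L^2
= (1/3) * 4 * 7.0^2
= 0.333333 * 4 * 49.0
= 65.3333 kg*m^2


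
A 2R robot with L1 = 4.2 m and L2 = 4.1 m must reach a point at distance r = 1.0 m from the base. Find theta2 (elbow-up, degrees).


cos(theta2) = (r^2 - L1^2 - L2^2) / (2*L1*L2)
cos(theta2) = (1.0 - 17.64 - 16.81) / 34.44
cos(theta2) = -0.971254
theta2 = 166.2289 degrees


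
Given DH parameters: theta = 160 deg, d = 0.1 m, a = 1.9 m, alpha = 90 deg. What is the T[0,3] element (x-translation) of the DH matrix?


T[0,3] = a * cos(theta)
= 1.9 * cos(160 deg)
= 1.9 * -0.9397
= -1.7854


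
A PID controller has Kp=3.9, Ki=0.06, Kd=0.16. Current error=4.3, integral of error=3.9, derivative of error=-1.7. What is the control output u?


u = Kp*e + Ki*int(e) + Kd*de/dt
= 3.9*4.3 + 0.06*3.9 + 0.16*(-1.7)
= 16.77 + 0.234 + -0.272
= 16.732


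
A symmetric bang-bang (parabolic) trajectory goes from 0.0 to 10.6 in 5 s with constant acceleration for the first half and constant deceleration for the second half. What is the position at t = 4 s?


Symmetric rest-to-rest: each phase covers (pf-p0)/2 in time T/2. 0.5*a*(T/2)^2 = (pf-p0)/2 => a = 4*(pf-p0)/T^2
a = 4*(10.6-0.0)/5^2 = 1.696
t = 4 is in the deceleration phase (t > T/2).
p = pf - 0.5*a*(T-t)^2 = 10.6 - 0.5*1.696*1^2
= 9.752


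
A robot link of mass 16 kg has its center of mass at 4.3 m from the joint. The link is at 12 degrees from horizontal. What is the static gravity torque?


tau = m*g*L*cos(angle)
= 16 * 9.81 * 4.3 * cos(12 deg)
= 16 * 9.81 * 4.3 * 0.9781
= 660.1792 Nm


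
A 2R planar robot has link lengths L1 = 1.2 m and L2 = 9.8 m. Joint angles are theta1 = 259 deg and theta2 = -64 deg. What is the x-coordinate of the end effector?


Convert angles to radians: theta1 = 4.5204, theta2 = -1.117
x = L1*cos(theta1) + L2*cos(theta1+theta2)
x = -0.229 + -9.4661
x = -9.695


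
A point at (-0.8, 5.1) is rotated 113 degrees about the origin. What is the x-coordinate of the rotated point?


x' = x*cos(theta) - y*sin(theta)
cos(113 deg) = -0.3907, sin(113 deg) = 0.9205
x' = -0.8 * -0.3907 - 5.1 * 0.9205
= 0.3126 - 4.6946
= -4.382


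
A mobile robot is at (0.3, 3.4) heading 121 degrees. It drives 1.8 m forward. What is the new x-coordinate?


x_new = x0 + d*cos(theta)
= 0.3 + 1.8*cos(121)
= 0.3 + -0.9271
= -0.6271


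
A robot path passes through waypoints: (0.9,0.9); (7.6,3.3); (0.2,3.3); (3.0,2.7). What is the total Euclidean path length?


Segment lengths:
  seg1 = sqrt((6.7)^2 + (2.4)^2) = 7.1169
  seg2 = sqrt((-7.4)^2 + (0.0)^2) = 7.4
  seg3 = sqrt((2.8)^2 + (-0.6)^2) = 2.8636
Total = 17.3804


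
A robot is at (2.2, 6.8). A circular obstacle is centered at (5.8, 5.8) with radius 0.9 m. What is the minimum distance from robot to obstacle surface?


center_dist = sqrt((2.2-5.8)^2 + (6.8-5.8)^2)
= sqrt(12.96 + 1.0)
= 3.7363
min_dist = center_dist - radius = 3.7363 - 0.9 = 2.8363 m


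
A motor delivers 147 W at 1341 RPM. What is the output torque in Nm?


omega = 1341 * 2*pi/60 = 140.4292 rad/s
tau = P / omega = 147 / 140.4292
= 1.0468 Nm


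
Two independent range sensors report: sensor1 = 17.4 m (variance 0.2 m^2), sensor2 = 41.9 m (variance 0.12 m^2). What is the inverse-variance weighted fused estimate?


w1 = (1/var1) / (1/var1 + 1/var2)
   = 5.0 / (5.0 + 8.3333) = 0.375
w2 = 1 - w1 = 0.625
fused = w1*s1 + w2*s2 = 6.525 + 26.1875
= 32.7125 m


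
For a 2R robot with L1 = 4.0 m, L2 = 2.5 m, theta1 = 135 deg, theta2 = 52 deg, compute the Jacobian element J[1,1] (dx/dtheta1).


J[1,1] = -L1*sin(t1) - L2*sin(t1+t2)
= -4.0*sin(135) - 2.5*sin(187)
= -2.5238


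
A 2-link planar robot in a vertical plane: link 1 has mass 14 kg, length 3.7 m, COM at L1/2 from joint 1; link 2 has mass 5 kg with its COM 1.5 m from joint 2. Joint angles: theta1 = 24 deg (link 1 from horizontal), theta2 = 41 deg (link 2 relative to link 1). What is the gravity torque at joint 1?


Horizontal distance from joint 1 to link-1 COM:
  x_c1 = (L1/2)*cos(t1) = 1.85 * 0.9135 = 1.6901 m
Horizontal distance from joint 1 to link-2 COM:
  x_c2 = L1*cos(t1) + Lc2*cos(t1+t2)
       = 3.7*0.9135 + 1.5*0.4226 = 4.014 m
tau1 = m1*g*x_c1 + m2*g*x_c2
     = 14*9.81*1.6901 + 5*9.81*4.014
     = 232.1127 + 196.8889
     = 429.0017 Nm


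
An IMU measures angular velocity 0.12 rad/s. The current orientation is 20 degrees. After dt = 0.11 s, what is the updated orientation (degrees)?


delta_theta = w * dt = 0.12 * 0.11 = 0.0132 rad
= 0.7563 deg
theta_new = 20 + 0.7563 = 20.7563 deg


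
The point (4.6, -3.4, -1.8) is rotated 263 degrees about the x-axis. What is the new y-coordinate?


Rotation about x-axis: y' = y*cos(theta) - z*sin(theta)
= -3.4 * -0.1219 - -1.8 * -0.9925
= -1.3722


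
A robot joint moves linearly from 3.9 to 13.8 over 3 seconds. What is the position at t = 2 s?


s = t/T = 2/3 = 0.6667
p(t) = p0 + (pf-p0)*s
= 3.9 + (13.8 - 3.9) * 0.6667
= 10.5


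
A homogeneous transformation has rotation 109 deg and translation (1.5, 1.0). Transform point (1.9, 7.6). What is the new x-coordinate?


x' = cos(theta)*px - sin(theta)*py + tx
= -0.3256*1.9 - 0.9455*7.6 + 1.5
= -6.3045


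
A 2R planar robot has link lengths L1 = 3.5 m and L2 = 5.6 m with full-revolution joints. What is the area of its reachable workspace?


r_max = L1 + L2 = 9.1 m
r_min = |L1 - L2| = 2.1 m
Area = pi*(r_max^2 - r_min^2)
= pi*(82.81 - 4.41)
= pi * 78.4
= 246.3009 m^2


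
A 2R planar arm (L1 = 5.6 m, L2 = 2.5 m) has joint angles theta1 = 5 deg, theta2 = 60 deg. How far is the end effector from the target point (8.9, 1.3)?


End effector via forward kinematics:
x = L1*cos(t1) + L2*cos(t1+t2) = 6.6352
y = L1*sin(t1) + L2*sin(t1+t2) = 2.7538
Distance to target:
d = sqrt((8.9 - 6.6352)^2 + (1.3 - 2.7538)^2)
= sqrt(5.1292 + 2.1137)
= 2.6912 m


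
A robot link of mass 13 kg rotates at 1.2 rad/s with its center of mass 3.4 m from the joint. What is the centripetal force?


F = m * omega^2 * r
= 13 * 1.2^2 * 3.4
= 13 * 1.44 * 3.4
= 63.648 N


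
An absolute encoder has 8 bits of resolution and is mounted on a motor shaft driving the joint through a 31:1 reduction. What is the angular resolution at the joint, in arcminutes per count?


counts = 2^8 = 256
effective counts at joint = 256 * 31 = 7936
resolution = 360*60 / 7936
= 2.7218 arcmin/count


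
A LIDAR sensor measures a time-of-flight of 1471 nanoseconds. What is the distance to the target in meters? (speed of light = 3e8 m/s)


tof = 1471 ns = 1.471e-06 s
dist = c * tof / 2
= 3e8 * 1.471e-06 / 2
= 220.65 m


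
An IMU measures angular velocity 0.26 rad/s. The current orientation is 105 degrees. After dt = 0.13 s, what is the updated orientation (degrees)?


delta_theta = w * dt = 0.26 * 0.13 = 0.0338 rad
= 1.9366 deg
theta_new = 105 + 1.9366 = 106.9366 deg


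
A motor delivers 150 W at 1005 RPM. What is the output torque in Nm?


omega = 1005 * 2*pi/60 = 105.2434 rad/s
tau = P / omega = 150 / 105.2434
= 1.4253 Nm


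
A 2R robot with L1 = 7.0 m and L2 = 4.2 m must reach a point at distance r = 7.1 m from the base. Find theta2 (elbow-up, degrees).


cos(theta2) = (r^2 - L1^2 - L2^2) / (2*L1*L2)
cos(theta2) = (50.41 - 49.0 - 17.64) / 58.8
cos(theta2) = -0.27602
theta2 = 106.0228 degrees


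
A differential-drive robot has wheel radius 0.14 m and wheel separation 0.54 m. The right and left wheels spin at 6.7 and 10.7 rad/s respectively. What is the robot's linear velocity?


vR = r*wR = 0.14*6.7 = 0.938 m/s
vL = r*wL = 0.14*10.7 = 1.498 m/s
v = (vR+vL)/2 = 1.218 m/s
omega = (vR-vL)/L = -1.037 rad/s
linear velocity = 1.218 m/s


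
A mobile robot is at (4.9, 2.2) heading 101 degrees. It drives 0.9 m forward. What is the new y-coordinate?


y_new = y0 + d*sin(theta)
= 2.2 + 0.9*sin(101)
= 2.2 + 0.8835
= 3.0835


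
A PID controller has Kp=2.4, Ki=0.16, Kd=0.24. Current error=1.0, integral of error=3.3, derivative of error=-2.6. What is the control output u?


u = Kp*e + Ki*int(e) + Kd*de/dt
= 2.4*1.0 + 0.16*3.3 + 0.24*(-2.6)
= 2.4 + 0.528 + -0.624
= 2.304


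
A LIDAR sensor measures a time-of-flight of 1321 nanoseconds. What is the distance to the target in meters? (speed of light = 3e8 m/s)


tof = 1321 ns = 1.321e-06 s
dist = c * tof / 2
= 3e8 * 1.321e-06 / 2
= 198.15 m


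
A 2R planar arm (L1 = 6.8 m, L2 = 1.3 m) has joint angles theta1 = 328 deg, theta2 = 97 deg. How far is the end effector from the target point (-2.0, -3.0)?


End effector via forward kinematics:
x = L1*cos(t1) + L2*cos(t1+t2) = 6.3161
y = L1*sin(t1) + L2*sin(t1+t2) = -2.4253
Distance to target:
d = sqrt((-2.0 - 6.3161)^2 + (-3.0 - -2.4253)^2)
= sqrt(69.158 + 0.3303)
= 8.336 m


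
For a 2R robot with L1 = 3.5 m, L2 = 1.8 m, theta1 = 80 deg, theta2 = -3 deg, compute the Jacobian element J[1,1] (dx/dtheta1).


J[1,1] = -L1*sin(t1) - L2*sin(t1+t2)
= -3.5*sin(80) - 1.8*sin(77)
= -5.2007


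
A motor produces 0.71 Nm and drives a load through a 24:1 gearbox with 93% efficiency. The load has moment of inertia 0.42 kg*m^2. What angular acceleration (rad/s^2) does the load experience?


tau_out = tau_motor * N * eta
= 0.71 * 24 * 0.93 = 15.8472 Nm
alpha = tau_out / I = 15.8472 / 0.42
= 37.7314 rad/s^2


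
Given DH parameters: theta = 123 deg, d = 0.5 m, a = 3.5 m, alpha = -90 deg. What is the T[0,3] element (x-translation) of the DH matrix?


T[0,3] = a * cos(theta)
= 3.5 * cos(123 deg)
= 3.5 * -0.5446
= -1.9062


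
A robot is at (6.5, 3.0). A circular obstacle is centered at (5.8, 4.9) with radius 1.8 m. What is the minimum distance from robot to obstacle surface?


center_dist = sqrt((6.5-5.8)^2 + (3.0-4.9)^2)
= sqrt(0.49 + 3.61)
= 2.0248
min_dist = center_dist - radius = 2.0248 - 1.8 = 0.2248 m


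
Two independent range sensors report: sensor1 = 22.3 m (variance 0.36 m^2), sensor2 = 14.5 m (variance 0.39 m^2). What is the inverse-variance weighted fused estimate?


w1 = (1/var1) / (1/var1 + 1/var2)
   = 2.7778 / (2.7778 + 2.5641) = 0.52
w2 = 1 - w1 = 0.48
fused = w1*s1 + w2*s2 = 11.596 + 6.96
= 18.556 m


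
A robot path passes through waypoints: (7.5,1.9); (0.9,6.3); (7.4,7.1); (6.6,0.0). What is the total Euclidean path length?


Segment lengths:
  seg1 = sqrt((-6.6)^2 + (4.4)^2) = 7.9322
  seg2 = sqrt((6.5)^2 + (0.8)^2) = 6.549
  seg3 = sqrt((-0.8)^2 + (-7.1)^2) = 7.1449
Total = 21.6262


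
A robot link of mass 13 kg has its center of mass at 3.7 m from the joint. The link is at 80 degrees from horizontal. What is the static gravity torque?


tau = m*g*L*cos(angle)
= 13 * 9.81 * 3.7 * cos(80 deg)
= 13 * 9.81 * 3.7 * 0.1736
= 81.9378 Nm


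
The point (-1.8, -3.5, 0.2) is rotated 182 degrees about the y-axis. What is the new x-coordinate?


Rotation about y-axis: x' = x*cos(theta) + z*sin(theta)
= -1.8 * -0.9994 + 0.2 * -0.0349
= 1.7919


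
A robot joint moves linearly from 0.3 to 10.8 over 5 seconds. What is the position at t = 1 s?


s = t/T = 1/5 = 0.2
p(t) = p0 + (pf-p0)*s
= 0.3 + (10.8 - 0.3) * 0.2
= 2.4


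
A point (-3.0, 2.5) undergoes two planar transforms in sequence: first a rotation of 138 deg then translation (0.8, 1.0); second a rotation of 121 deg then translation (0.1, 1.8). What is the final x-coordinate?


After transform 1:
x1 = cos(138)*-3.0 - sin(138)*2.5 + 0.8 = 1.3566
y1 = sin(138)*-3.0 + cos(138)*2.5 + 1.0 = -2.8653
After transform 2:
x2 = cos(121)*1.3566 - sin(121)*-2.8653 + 0.1
= 1.8573


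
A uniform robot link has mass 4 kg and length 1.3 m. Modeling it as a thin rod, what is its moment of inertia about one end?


I = (1/3) * m * L^2
= (1/3) * 4 * 1.3^2
= 0.333333 * 4 * 1.69
= 2.2533 kg*m^2


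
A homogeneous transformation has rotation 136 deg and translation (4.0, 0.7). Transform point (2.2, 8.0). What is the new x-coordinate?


x' = cos(theta)*px - sin(theta)*py + tx
= -0.7193*2.2 - 0.6947*8.0 + 4.0
= -3.1398


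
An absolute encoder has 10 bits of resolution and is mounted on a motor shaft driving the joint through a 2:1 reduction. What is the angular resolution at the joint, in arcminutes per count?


counts = 2^10 = 1024
effective counts at joint = 1024 * 2 = 2048
resolution = 360*60 / 2048
= 10.5469 arcmin/count


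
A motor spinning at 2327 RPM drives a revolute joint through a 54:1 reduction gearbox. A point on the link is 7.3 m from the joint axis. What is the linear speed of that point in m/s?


omega_motor = 2327 * 2*pi/60 = 243.6829 rad/s
omega_joint = omega_motor / 54 = 4.5126 rad/s
v = omega_joint * r = 4.5126 * 7.3
= 32.9423 m/s


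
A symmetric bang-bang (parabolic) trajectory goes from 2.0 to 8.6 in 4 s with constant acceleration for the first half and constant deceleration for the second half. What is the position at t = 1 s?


Symmetric rest-to-rest: each phase covers (pf-p0)/2 in time T/2. 0.5*a*(T/2)^2 = (pf-p0)/2 => a = 4*(pf-p0)/T^2
a = 4*(8.6-2.0)/4^2 = 1.65
t = 1 is in the acceleration phase (t <= T/2).
p = p0 + 0.5*a*t^2 = 2.0 + 0.5*1.65*1^2
= 2.825


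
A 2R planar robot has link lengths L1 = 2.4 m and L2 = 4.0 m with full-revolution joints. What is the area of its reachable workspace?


r_max = L1 + L2 = 6.4 m
r_min = |L1 - L2| = 1.6 m
Area = pi*(r_max^2 - r_min^2)
= pi*(40.96 - 2.56)
= pi * 38.4
= 120.6372 m^2


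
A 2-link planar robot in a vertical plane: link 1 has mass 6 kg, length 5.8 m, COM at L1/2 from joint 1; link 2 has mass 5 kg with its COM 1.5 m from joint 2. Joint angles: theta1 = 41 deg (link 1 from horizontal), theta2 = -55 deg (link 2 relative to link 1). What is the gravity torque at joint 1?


Horizontal distance from joint 1 to link-1 COM:
  x_c1 = (L1/2)*cos(t1) = 2.9 * 0.7547 = 2.1887 m
Horizontal distance from joint 1 to link-2 COM:
  x_c2 = L1*cos(t1) + Lc2*cos(t1+t2)
       = 5.8*0.7547 + 1.5*0.9703 = 5.8328 m
tau1 = m1*g*x_c1 + m2*g*x_c2
     = 6*9.81*2.1887 + 5*9.81*5.8328
     = 128.8244 + 286.0968
     = 414.9212 Nm


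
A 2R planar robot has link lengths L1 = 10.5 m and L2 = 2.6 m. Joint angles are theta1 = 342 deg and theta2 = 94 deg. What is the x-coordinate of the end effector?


Convert angles to radians: theta1 = 5.969, theta2 = 1.6406
x = L1*cos(theta1) + L2*cos(theta1+theta2)
x = 9.9861 + 0.629
x = 10.6151


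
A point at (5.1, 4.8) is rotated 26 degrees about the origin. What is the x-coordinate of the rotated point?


x' = x*cos(theta) - y*sin(theta)
cos(26 deg) = 0.8988, sin(26 deg) = 0.4384
x' = 5.1 * 0.8988 - 4.8 * 0.4384
= 4.5838 - 2.1042
= 2.4797


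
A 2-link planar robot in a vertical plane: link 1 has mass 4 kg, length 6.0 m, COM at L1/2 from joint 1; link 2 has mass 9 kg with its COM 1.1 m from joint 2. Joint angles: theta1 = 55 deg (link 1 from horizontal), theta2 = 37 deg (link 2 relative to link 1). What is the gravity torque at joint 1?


Horizontal distance from joint 1 to link-1 COM:
  x_c1 = (L1/2)*cos(t1) = 3.0 * 0.5736 = 1.7207 m
Horizontal distance from joint 1 to link-2 COM:
  x_c2 = L1*cos(t1) + Lc2*cos(t1+t2)
       = 6.0*0.5736 + 1.1*-0.0349 = 3.4031 m
tau1 = m1*g*x_c1 + m2*g*x_c2
     = 4*9.81*1.7207 + 9*9.81*3.4031
     = 67.5214 + 300.457
     = 367.9784 Nm


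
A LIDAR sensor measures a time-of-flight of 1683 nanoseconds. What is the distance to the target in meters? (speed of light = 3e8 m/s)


tof = 1683 ns = 1.683e-06 s
dist = c * tof / 2
= 3e8 * 1.683e-06 / 2
= 252.45 m


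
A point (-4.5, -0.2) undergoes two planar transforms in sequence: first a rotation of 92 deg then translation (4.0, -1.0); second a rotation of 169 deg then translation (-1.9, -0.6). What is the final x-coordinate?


After transform 1:
x1 = cos(92)*-4.5 - sin(92)*-0.2 + 4.0 = 4.3569
y1 = sin(92)*-4.5 + cos(92)*-0.2 + -1.0 = -5.4903
After transform 2:
x2 = cos(169)*4.3569 - sin(169)*-5.4903 + -1.9
= -5.1293


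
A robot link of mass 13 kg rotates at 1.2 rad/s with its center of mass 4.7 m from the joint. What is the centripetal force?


F = m * omega^2 * r
= 13 * 1.2^2 * 4.7
= 13 * 1.44 * 4.7
= 87.984 N


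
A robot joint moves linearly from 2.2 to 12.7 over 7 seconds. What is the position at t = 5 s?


s = t/T = 5/7 = 0.7143
p(t) = p0 + (pf-p0)*s
= 2.2 + (12.7 - 2.2) * 0.7143
= 9.7


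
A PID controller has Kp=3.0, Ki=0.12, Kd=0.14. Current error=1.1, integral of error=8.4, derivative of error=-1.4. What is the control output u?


u = Kp*e + Ki*int(e) + Kd*de/dt
= 3.0*1.1 + 0.12*8.4 + 0.14*(-1.4)
= 3.3 + 1.008 + -0.196
= 4.112


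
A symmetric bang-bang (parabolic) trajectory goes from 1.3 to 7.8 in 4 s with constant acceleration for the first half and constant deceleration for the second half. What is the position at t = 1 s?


Symmetric rest-to-rest: each phase covers (pf-p0)/2 in time T/2. 0.5*a*(T/2)^2 = (pf-p0)/2 => a = 4*(pf-p0)/T^2
a = 4*(7.8-1.3)/4^2 = 1.625
t = 1 is in the acceleration phase (t <= T/2).
p = p0 + 0.5*a*t^2 = 1.3 + 0.5*1.625*1^2
= 2.1125


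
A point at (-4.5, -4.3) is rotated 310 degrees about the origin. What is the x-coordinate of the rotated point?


x' = x*cos(theta) - y*sin(theta)
cos(310 deg) = 0.6428, sin(310 deg) = -0.766
x' = -4.5 * 0.6428 - -4.3 * -0.766
= -2.8925 - 3.294
= -6.1865


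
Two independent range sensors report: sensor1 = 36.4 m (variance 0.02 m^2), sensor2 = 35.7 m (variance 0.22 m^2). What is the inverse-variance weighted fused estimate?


w1 = (1/var1) / (1/var1 + 1/var2)
   = 50.0 / (50.0 + 4.5455) = 0.9167
w2 = 1 - w1 = 0.0833
fused = w1*s1 + w2*s2 = 33.3667 + 2.975
= 36.3417 m


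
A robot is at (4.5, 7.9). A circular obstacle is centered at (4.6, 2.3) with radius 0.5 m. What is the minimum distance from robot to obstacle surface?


center_dist = sqrt((4.5-4.6)^2 + (7.9-2.3)^2)
= sqrt(0.01 + 31.36)
= 5.6009
min_dist = center_dist - radius = 5.6009 - 0.5 = 5.1009 m


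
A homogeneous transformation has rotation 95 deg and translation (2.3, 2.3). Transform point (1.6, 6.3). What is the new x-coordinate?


x' = cos(theta)*px - sin(theta)*py + tx
= -0.0872*1.6 - 0.9962*6.3 + 2.3
= -4.1155


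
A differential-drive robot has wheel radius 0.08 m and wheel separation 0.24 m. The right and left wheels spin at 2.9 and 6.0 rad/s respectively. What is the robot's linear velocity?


vR = r*wR = 0.08*2.9 = 0.232 m/s
vL = r*wL = 0.08*6.0 = 0.48 m/s
v = (vR+vL)/2 = 0.356 m/s
omega = (vR-vL)/L = -1.0333 rad/s
linear velocity = 0.356 m/s


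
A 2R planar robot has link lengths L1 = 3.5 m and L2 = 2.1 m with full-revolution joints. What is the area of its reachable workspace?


r_max = L1 + L2 = 5.6 m
r_min = |L1 - L2| = 1.4 m
Area = pi*(r_max^2 - r_min^2)
= pi*(31.36 - 1.96)
= pi * 29.4
= 92.3628 m^2


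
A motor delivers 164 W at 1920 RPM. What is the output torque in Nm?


omega = 1920 * 2*pi/60 = 201.0619 rad/s
tau = P / omega = 164 / 201.0619
= 0.8157 Nm


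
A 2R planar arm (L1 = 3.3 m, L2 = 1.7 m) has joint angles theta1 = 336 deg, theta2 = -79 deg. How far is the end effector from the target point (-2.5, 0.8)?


End effector via forward kinematics:
x = L1*cos(t1) + L2*cos(t1+t2) = 2.6323
y = L1*sin(t1) + L2*sin(t1+t2) = -2.9987
Distance to target:
d = sqrt((-2.5 - 2.6323)^2 + (0.8 - -2.9987)^2)
= sqrt(26.3403 + 14.4298)
= 6.3852 m


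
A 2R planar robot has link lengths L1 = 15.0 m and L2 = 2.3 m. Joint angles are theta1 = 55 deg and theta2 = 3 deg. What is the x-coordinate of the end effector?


Convert angles to radians: theta1 = 0.9599, theta2 = 0.0524
x = L1*cos(theta1) + L2*cos(theta1+theta2)
x = 8.6036 + 1.2188
x = 9.8225


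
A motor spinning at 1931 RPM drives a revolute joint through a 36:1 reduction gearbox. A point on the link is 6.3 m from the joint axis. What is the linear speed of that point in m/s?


omega_motor = 1931 * 2*pi/60 = 202.2138 rad/s
omega_joint = omega_motor / 36 = 5.6171 rad/s
v = omega_joint * r = 5.6171 * 6.3
= 35.3874 m/s


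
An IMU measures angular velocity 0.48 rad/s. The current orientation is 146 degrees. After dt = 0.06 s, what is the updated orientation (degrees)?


delta_theta = w * dt = 0.48 * 0.06 = 0.0288 rad
= 1.6501 deg
theta_new = 146 + 1.6501 = 147.6501 deg


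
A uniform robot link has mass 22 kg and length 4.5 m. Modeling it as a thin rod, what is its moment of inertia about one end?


I = (1/3) * m * L^2
= (1/3) * 22 * 4.5^2
= 0.333333 * 22 * 20.25
= 148.5 kg*m^2


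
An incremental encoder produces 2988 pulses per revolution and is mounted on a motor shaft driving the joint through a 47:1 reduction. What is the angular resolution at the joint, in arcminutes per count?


counts per rev = 2988
effective counts at joint = 2988 * 47 = 140436
resolution = 360*60 / 140436
= 0.1538 arcmin/count


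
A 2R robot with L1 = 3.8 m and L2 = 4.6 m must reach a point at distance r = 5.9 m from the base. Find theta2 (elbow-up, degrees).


cos(theta2) = (r^2 - L1^2 - L2^2) / (2*L1*L2)
cos(theta2) = (34.81 - 14.44 - 21.16) / 34.96
cos(theta2) = -0.022597
theta2 = 91.2948 degrees


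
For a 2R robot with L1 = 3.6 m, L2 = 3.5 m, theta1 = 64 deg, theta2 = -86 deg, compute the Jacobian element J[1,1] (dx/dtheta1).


J[1,1] = -L1*sin(t1) - L2*sin(t1+t2)
= -3.6*sin(64) - 3.5*sin(-22)
= -1.9245


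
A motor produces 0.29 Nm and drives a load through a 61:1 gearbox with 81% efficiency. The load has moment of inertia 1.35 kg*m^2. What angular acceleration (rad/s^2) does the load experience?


tau_out = tau_motor * N * eta
= 0.29 * 61 * 0.81 = 14.3289 Nm
alpha = tau_out / I = 14.3289 / 1.35
= 10.614 rad/s^2


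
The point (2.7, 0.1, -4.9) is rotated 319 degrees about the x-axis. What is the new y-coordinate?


Rotation about x-axis: y' = y*cos(theta) - z*sin(theta)
= 0.1 * 0.7547 - -4.9 * -0.6561
= -3.1392


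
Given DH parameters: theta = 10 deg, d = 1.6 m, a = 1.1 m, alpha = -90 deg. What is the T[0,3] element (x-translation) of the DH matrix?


T[0,3] = a * cos(theta)
= 1.1 * cos(10 deg)
= 1.1 * 0.9848
= 1.0833


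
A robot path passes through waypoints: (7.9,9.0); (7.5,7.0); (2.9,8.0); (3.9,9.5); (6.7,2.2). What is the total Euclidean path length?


Segment lengths:
  seg1 = sqrt((-0.4)^2 + (-2.0)^2) = 2.0396
  seg2 = sqrt((-4.6)^2 + (1.0)^2) = 4.7074
  seg3 = sqrt((1.0)^2 + (1.5)^2) = 1.8028
  seg4 = sqrt((2.8)^2 + (-7.3)^2) = 7.8186
Total = 16.3684


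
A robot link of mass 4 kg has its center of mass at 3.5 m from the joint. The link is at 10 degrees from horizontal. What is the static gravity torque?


tau = m*g*L*cos(angle)
= 4 * 9.81 * 3.5 * cos(10 deg)
= 4 * 9.81 * 3.5 * 0.9848
= 135.2535 Nm


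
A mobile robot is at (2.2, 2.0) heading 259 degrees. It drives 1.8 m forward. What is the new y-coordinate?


y_new = y0 + d*sin(theta)
= 2.0 + 1.8*sin(259)
= 2.0 + -1.7669
= 0.2331


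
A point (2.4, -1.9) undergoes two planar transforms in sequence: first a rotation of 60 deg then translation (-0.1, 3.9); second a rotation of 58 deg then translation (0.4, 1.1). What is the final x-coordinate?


After transform 1:
x1 = cos(60)*2.4 - sin(60)*-1.9 + -0.1 = 2.7454
y1 = sin(60)*2.4 + cos(60)*-1.9 + 3.9 = 5.0285
After transform 2:
x2 = cos(58)*2.7454 - sin(58)*5.0285 + 0.4
= -2.4095


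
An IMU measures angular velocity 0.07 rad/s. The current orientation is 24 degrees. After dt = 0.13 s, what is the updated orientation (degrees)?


delta_theta = w * dt = 0.07 * 0.13 = 0.0091 rad
= 0.5214 deg
theta_new = 24 + 0.5214 = 24.5214 deg


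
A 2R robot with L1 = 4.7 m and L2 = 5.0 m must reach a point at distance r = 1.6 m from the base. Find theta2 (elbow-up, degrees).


cos(theta2) = (r^2 - L1^2 - L2^2) / (2*L1*L2)
cos(theta2) = (2.56 - 22.09 - 25.0) / 47.0
cos(theta2) = -0.947447
theta2 = 161.3423 degrees


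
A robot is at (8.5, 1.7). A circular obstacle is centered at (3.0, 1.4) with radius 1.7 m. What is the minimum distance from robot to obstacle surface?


center_dist = sqrt((8.5-3.0)^2 + (1.7-1.4)^2)
= sqrt(30.25 + 0.09)
= 5.5082
min_dist = center_dist - radius = 5.5082 - 1.7 = 3.8082 m


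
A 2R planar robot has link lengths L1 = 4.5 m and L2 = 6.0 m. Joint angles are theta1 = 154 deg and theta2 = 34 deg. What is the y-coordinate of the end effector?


Convert angles to radians: theta1 = 2.6878, theta2 = 0.5934
y = L1*sin(theta1) + L2*sin(theta1+theta2)
y = 1.9727 + -0.835
y = 1.1376


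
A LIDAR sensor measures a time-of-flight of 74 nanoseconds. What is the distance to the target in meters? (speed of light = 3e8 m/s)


tof = 74 ns = 7.4e-08 s
dist = c * tof / 2
= 3e8 * 7.4e-08 / 2
= 11.1 m


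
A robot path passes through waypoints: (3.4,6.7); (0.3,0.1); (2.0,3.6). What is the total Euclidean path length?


Segment lengths:
  seg1 = sqrt((-3.1)^2 + (-6.6)^2) = 7.2918
  seg2 = sqrt((1.7)^2 + (3.5)^2) = 3.891
Total = 11.1828


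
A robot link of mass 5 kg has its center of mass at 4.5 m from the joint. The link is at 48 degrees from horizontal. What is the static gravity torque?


tau = m*g*L*cos(angle)
= 5 * 9.81 * 4.5 * cos(48 deg)
= 5 * 9.81 * 4.5 * 0.6691
= 147.6939 Nm
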